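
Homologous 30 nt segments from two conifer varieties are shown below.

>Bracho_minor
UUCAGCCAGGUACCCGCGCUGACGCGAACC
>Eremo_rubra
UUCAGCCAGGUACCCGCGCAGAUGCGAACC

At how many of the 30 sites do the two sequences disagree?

2

Differing sites — 20:U/A; 23:C/U.
That gives 2 mismatches out of 30 aligned sites, so the Hamming distance is 2.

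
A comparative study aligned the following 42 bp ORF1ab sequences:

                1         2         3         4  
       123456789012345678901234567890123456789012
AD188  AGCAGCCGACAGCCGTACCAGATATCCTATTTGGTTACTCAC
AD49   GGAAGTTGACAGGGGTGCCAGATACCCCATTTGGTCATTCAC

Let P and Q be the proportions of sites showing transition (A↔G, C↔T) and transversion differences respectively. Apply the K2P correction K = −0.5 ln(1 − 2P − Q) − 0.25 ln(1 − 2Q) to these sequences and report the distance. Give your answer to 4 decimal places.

0.3396

The sequences differ at positions 1 (A/G, transition), 3 (C/A, transversion), 6 (C/T, transition), 7 (C/T, transition), 13 (C/G, transversion), 14 (C/G, transversion), 17 (A/G, transition), 25 (T/C, transition), 28 (T/C, transition), 36 (T/C, transition), 38 (C/T, transition).
Of the 11 differences, 8 transitions and 3 transversions over 42 sites: P = 8/42 = 0.190476, Q = 3/42 = 0.071429.
d = −0.5·ln(0.547619) − 0.25·ln(0.857142) = −0.5·(-0.602175) − 0.25·(-0.154152) = 0.3396.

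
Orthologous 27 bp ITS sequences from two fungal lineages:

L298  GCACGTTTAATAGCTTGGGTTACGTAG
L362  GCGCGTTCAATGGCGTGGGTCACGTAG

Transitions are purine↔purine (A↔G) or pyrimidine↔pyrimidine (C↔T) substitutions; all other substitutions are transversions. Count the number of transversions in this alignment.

1

The sequences differ at positions 3 (A/G, transition), 8 (T/C, transition), 12 (A/G, transition), 15 (T/G, transversion), 21 (T/C, transition).
Of the 5 differences, 4 transitions and 1 transversion, so the answer is 1.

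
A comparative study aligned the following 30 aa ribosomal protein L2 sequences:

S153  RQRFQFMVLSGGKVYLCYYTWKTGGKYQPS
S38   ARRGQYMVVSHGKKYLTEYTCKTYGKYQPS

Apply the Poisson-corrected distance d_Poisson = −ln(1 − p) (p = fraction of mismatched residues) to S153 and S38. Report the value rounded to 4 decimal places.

The sequences differ at positions 1 (R/A), 2 (Q/R), 4 (F/G), 6 (F/Y), 9 (L/V), 11 (G/H), 14 (V/K), 17 (C/T), 18 (Y/E), 21 (W/C), 24 (G/Y).
p = 11/30 = 0.366667.
d = −ln(1 − 0.366667) = −ln(0.633333) = 0.4568.

0.4568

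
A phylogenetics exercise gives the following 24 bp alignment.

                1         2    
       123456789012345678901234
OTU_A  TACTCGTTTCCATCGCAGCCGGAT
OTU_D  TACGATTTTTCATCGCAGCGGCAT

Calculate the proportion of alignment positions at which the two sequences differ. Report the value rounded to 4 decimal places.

Differing sites — 4:T/G; 5:C/A; 6:G/T; 10:C/T; 20:C/G; 22:G/C.
There are 6 differences over 24 sites, so p = 6/24 = 0.2500.

0.2500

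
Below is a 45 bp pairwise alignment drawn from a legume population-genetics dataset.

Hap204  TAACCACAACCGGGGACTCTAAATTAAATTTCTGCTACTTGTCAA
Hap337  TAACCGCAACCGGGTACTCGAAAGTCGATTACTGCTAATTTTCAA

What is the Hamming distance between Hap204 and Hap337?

Mismatches occur at site 6 (A↔G), site 15 (G↔T), site 20 (T↔G), site 24 (T↔G), site 26 (A↔C), site 27 (A↔G), site 31 (T↔A), site 38 (C↔A), site 41 (G↔T).
That gives 9 mismatches out of 45 aligned sites, so the Hamming distance is 9.

9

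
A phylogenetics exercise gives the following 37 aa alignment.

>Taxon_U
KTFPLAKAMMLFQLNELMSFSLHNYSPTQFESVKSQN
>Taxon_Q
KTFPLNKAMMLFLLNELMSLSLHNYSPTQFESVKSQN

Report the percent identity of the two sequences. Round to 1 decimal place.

91.9%

The sequences differ at positions 6 (A/N), 13 (Q/L), 20 (F/L).
34 of the 37 sites match, so the percent identity is 34/37 × 100 = 91.9%.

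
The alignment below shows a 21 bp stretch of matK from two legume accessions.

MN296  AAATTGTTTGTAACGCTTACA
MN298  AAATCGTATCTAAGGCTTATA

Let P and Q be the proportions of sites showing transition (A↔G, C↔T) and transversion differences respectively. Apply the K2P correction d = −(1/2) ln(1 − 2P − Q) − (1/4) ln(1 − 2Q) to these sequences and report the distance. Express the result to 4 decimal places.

Mismatches occur at site 5 (T→C, transition), site 8 (T→A, transversion), site 10 (G→C, transversion), site 14 (C→G, transversion), site 20 (C→T, transition).
Of the 5 differences, 2 transitions and 3 transversions over 21 sites: P = 2/21 = 0.095238, Q = 3/21 = 0.142857.
d = −0.5·ln(0.666667) − 0.25·ln(0.714286) = −0.5·(-0.405465) − 0.25·(-0.336472) = 0.2869.

0.2869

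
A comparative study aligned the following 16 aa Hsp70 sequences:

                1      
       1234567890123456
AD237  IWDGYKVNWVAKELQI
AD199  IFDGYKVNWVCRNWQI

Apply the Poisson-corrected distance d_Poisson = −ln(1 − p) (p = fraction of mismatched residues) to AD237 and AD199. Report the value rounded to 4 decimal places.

Differing sites — 2:W/F; 11:A/C; 12:K/R; 13:E/N; 14:L/W.
p = 5/16 = 0.312500.
d = −ln(1 − 0.312500) = −ln(0.687500) = 0.3747.

0.3747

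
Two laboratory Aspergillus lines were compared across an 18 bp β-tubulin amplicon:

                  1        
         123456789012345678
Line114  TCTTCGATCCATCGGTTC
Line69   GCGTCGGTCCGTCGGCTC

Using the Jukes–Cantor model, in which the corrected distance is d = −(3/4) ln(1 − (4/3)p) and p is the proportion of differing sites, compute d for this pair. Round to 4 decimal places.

Mismatches occur at site 1 (T/G), site 3 (T/G), site 7 (A/G), site 11 (A/G), site 16 (T/C).
p = 5/18 = 0.277778.
d = −0.75 · ln(1 − (4/3)·0.277778) = −0.75 · ln(0.629629) = −0.75 · (-0.462625) = 0.3470.

0.3470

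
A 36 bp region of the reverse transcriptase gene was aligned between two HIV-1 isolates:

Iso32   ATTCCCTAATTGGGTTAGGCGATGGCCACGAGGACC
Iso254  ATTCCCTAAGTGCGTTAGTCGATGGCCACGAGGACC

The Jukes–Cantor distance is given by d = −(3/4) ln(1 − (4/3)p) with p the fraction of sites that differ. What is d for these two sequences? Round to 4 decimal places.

0.0883

Differing sites — 10:T/G; 13:G/C; 19:G/T.
p = 3/36 = 0.083333.
d = −0.75 · ln(1 − (4/3)·0.083333) = −0.75 · ln(0.888889) = −0.75 · (-0.117783) = 0.0883.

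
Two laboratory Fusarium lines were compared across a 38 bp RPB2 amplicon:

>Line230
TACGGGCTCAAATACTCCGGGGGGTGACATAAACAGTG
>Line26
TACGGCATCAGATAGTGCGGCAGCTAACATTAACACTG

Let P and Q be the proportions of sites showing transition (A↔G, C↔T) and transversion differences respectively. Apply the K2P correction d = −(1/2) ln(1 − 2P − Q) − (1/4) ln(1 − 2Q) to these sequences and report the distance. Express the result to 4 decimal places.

0.3664

Differing sites — 6:G/C (Tv); 7:C/A (Tv); 11:A/G (Ti); 15:C/G (Tv); 17:C/G (Tv); 21:G/C (Tv); 22:G/A (Ti); 24:G/C (Tv); 26:G/A (Ti); 31:A/T (Tv); 36:G/C (Tv).
Of the 11 differences, 3 transitions and 8 transversions over 38 sites: P = 3/38 = 0.078947, Q = 8/38 = 0.210526.
d = −0.5·ln(0.631580) − 0.25·ln(0.578948) = −0.5·(-0.459531) − 0.25·(-0.546543) = 0.3664.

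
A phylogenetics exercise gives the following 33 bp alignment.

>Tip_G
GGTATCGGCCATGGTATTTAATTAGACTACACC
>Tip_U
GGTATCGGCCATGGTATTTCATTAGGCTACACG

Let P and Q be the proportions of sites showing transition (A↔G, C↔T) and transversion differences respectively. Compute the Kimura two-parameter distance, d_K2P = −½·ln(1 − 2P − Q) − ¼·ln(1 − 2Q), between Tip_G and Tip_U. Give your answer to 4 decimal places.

0.0969

The sequences differ at positions 20 (A/C, transversion), 26 (A/G, transition), 33 (C/G, transversion).
Of the 3 differences, 1 transition and 2 transversions over 33 sites: P = 1/33 = 0.030303, Q = 2/33 = 0.060606.
d = −0.5·ln(0.878788) − 0.25·ln(0.878788) = −0.5·(-0.129212) − 0.25·(-0.129212) = 0.0969.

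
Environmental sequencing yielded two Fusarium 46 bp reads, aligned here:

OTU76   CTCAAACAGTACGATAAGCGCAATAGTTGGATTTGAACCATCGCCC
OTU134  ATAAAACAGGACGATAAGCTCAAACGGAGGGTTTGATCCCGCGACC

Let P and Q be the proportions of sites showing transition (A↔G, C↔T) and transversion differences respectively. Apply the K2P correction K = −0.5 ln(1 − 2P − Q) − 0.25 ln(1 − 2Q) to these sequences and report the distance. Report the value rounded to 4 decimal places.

The sequences differ at positions 1 (C/A, transversion), 3 (C/A, transversion), 10 (T/G, transversion), 20 (G/T, transversion), 24 (T/A, transversion), 25 (A/C, transversion), 27 (T/G, transversion), 28 (T/A, transversion), 31 (A/G, transition), 37 (A/T, transversion), 40 (A/C, transversion), 41 (T/G, transversion), 44 (C/A, transversion).
Of the 13 differences, 1 transition and 12 transversions over 46 sites: P = 1/46 = 0.021739, Q = 12/46 = 0.260870.
d = −0.5·ln(0.695652) − 0.25·ln(0.478260) = −0.5·(-0.362906) − 0.25·(-0.737601) = 0.3659.

0.3659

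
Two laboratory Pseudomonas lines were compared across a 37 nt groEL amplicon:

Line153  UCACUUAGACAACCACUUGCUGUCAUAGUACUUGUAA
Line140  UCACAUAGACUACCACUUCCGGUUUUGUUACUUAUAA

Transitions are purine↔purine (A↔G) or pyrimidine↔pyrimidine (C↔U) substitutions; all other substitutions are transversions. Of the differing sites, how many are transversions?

6

The sequences differ at positions 5 (U/A, transversion), 11 (A/U, transversion), 19 (G/C, transversion), 21 (U/G, transversion), 24 (C/U, transition), 25 (A/U, transversion), 27 (A/G, transition), 28 (G/U, transversion), 34 (G/A, transition).
Of the 9 differences, 3 transitions and 6 transversions, so the answer is 6.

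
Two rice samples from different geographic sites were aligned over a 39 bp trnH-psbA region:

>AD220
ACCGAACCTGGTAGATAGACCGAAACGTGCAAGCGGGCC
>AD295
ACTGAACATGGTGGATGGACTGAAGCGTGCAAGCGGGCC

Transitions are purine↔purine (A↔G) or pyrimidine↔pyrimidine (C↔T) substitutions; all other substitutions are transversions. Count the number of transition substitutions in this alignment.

Mismatches occur at site 3 (C↔T, transition), site 8 (C↔A, transversion), site 13 (A↔G, transition), site 17 (A↔G, transition), site 21 (C↔T, transition), site 25 (A↔G, transition).
Of the 6 differences, 5 transitions and 1 transversion, so the answer is 5.

5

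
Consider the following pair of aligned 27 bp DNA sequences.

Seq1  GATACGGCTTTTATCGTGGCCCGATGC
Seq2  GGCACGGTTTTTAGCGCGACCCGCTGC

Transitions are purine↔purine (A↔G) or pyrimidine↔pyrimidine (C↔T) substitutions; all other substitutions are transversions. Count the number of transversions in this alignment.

2

Differing sites — 2:A/G (Ti); 3:T/C (Ti); 8:C/T (Ti); 14:T/G (Tv); 17:T/C (Ti); 19:G/A (Ti); 24:A/C (Tv).
Of the 7 differences, 5 transitions and 2 transversions, so the answer is 2.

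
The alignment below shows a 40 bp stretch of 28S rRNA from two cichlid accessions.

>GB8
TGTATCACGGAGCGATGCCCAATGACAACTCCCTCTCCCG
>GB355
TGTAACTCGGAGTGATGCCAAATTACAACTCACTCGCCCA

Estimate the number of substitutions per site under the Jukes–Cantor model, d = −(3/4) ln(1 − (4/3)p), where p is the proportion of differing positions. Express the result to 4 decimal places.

0.2326

The sequences differ at positions 5 (T/A), 7 (A/T), 13 (C/T), 20 (C/A), 24 (G/T), 32 (C/A), 36 (T/G), 40 (G/A).
p = 8/40 = 0.200000.
d = −0.75 · ln(1 − (4/3)·0.200000) = −0.75 · ln(0.733333) = −0.75 · (-0.310155) = 0.2326.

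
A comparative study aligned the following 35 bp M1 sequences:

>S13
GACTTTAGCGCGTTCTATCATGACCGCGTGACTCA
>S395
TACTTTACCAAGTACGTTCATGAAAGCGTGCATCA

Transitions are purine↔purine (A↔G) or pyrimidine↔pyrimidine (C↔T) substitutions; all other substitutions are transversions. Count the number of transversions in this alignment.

10

Differing sites — 1:G/T (Tv); 8:G/C (Tv); 10:G/A (Ti); 11:C/A (Tv); 14:T/A (Tv); 16:T/G (Tv); 17:A/T (Tv); 24:C/A (Tv); 25:C/A (Tv); 31:A/C (Tv); 32:C/A (Tv).
Of the 11 differences, 1 transition and 10 transversions, so the answer is 10.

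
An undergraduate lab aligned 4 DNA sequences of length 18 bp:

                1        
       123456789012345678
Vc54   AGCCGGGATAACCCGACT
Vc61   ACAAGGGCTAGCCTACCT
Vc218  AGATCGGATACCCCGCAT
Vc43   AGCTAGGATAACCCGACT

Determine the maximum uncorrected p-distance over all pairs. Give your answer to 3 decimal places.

0.500

Pairwise Hamming distances:
  Vc54 vs Vc61: 8
  Vc54 vs Vc218: 6
  Vc54 vs Vc43: 2
  Vc61 vs Vc218: 8
  Vc61 vs Vc43: 9
  Vc218 vs Vc43: 5
The largest is 9 mismatches, between Vc61 and Vc43; p = 9/18 = 0.500.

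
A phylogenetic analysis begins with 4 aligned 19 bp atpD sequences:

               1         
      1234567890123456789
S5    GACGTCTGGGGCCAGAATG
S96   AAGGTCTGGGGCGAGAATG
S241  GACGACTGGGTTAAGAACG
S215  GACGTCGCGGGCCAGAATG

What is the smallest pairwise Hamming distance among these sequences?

Pairwise Hamming distances:
  S5 vs S96: 3
  S5 vs S241: 5
  S5 vs S215: 2
  S96 vs S241: 7
  S96 vs S215: 5
  S241 vs S215: 7
The smallest is 2, between S5 and S215.

2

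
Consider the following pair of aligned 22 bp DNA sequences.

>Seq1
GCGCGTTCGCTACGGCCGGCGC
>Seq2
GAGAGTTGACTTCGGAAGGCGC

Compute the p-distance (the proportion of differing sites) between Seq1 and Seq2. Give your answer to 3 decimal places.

The sequences differ at positions 2 (C/A), 4 (C/A), 8 (C/G), 9 (G/A), 12 (A/T), 16 (C/A), 17 (C/A).
There are 7 differences over 22 sites, so p = 7/22 = 0.318.

0.318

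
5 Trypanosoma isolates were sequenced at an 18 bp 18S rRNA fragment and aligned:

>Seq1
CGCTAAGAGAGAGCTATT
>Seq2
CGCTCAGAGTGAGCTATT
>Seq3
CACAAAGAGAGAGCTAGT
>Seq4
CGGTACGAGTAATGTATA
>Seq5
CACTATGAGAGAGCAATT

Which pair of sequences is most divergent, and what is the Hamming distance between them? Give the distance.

10

Pairwise Hamming distances:
  Seq1 vs Seq2: 2
  Seq1 vs Seq3: 3
  Seq1 vs Seq4: 7
  Seq1 vs Seq5: 3
  Seq2 vs Seq3: 5
  Seq2 vs Seq4: 7
  Seq2 vs Seq5: 5
  Seq3 vs Seq4: 10
  Seq3 vs Seq5: 4
  Seq4 vs Seq5: 9
The largest is 10, between Seq3 and Seq4.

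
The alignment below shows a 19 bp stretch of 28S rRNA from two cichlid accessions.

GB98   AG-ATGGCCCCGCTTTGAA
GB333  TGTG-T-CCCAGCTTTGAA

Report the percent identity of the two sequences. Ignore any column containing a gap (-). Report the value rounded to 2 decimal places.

75.00%

Excluding the 3 gap columns leaves 16 comparable sites.
Differing sites — 1:A/T; 4:A/G; 6:G/T; 11:C/A.
12 of the 16 comparable sites match, so the percent identity is 12/16 × 100 = 75.00%.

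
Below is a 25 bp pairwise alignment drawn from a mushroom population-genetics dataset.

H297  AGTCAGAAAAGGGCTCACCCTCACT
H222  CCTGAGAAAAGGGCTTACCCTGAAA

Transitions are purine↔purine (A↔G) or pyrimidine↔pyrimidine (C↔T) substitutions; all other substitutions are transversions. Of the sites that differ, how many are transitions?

1

Differing sites — 1:A/C (Tv); 2:G/C (Tv); 4:C/G (Tv); 16:C/T (Ti); 22:C/G (Tv); 24:C/A (Tv); 25:T/A (Tv).
Of the 7 differences, 1 transition and 6 transversions, so the answer is 1.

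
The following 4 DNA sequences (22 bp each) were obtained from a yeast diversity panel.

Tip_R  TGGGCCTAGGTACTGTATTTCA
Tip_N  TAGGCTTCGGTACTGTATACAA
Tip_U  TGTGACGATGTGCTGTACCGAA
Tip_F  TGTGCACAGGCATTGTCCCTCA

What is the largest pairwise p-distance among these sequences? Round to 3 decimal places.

Pairwise Hamming distances:
  Tip_R vs Tip_N: 6
  Tip_R vs Tip_U: 9
  Tip_R vs Tip_F: 8
  Tip_N vs Tip_U: 11
  Tip_N vs Tip_F: 12
  Tip_U vs Tip_F: 10
The largest is 12 mismatches, between Tip_N and Tip_F; p = 12/22 = 0.545.

0.545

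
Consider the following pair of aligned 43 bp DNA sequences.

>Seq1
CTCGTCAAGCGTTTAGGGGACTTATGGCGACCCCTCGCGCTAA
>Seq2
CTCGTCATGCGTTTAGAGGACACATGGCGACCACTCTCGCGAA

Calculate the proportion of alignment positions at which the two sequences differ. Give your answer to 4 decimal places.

0.1628

The sequences differ at positions 8 (A/T), 17 (G/A), 22 (T/A), 23 (T/C), 33 (C/A), 37 (G/T), 41 (T/G).
There are 7 differences over 43 sites, so p = 7/43 = 0.1628.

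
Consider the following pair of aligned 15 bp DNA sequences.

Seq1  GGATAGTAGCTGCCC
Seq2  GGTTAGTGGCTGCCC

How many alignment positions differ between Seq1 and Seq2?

Mismatches occur at site 3 (A→T), site 8 (A→G).
That gives 2 mismatches out of 15 aligned sites, so the Hamming distance is 2.

2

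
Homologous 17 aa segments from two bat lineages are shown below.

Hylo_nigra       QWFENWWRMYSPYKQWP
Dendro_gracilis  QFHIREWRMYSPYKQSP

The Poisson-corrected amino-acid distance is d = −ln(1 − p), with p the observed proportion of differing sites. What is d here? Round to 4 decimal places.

Differing sites — 2:W/F; 3:F/H; 4:E/I; 5:N/R; 6:W/E; 16:W/S.
p = 6/17 = 0.352941.
d = −ln(1 − 0.352941) = −ln(0.647059) = 0.4353.

0.4353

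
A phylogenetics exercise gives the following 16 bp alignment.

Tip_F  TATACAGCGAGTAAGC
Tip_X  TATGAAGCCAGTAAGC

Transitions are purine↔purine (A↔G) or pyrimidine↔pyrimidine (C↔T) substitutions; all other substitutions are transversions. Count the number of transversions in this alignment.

Mismatches occur at site 4 (A→G, transition), site 5 (C→A, transversion), site 9 (G→C, transversion).
Of the 3 differences, 1 transition and 2 transversions, so the answer is 2.

2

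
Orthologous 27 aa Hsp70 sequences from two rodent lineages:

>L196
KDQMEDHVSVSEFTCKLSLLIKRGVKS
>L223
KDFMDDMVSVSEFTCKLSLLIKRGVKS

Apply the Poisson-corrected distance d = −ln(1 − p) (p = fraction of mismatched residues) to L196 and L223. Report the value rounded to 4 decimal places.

Differing sites — 3:Q/F; 5:E/D; 7:H/M.
p = 3/27 = 0.111111.
d = −ln(1 − 0.111111) = −ln(0.888889) = 0.1178.

0.1178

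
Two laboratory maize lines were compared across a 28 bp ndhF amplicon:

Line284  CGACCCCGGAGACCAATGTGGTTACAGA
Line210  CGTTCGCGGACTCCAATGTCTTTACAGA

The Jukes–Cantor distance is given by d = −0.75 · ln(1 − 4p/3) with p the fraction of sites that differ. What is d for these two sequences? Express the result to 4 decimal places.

Differing sites — 3:A/T; 4:C/T; 6:C/G; 11:G/C; 12:A/T; 20:G/C; 21:G/T.
p = 7/28 = 0.250000.
d = −0.75 · ln(1 − (4/3)·0.250000) = −0.75 · ln(0.666667) = −0.75 · (-0.405465) = 0.3041.

0.3041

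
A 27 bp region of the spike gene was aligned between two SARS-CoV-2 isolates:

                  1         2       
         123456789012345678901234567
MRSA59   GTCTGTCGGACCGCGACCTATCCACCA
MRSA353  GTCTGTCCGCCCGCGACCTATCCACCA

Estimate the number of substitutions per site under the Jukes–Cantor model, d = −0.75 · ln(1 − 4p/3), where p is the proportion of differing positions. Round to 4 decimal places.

Differing sites — 8:G/C; 10:A/C.
p = 2/27 = 0.074074.
d = −0.75 · ln(1 − (4/3)·0.074074) = −0.75 · ln(0.901235) = −0.75 · (-0.103989) = 0.0780.

0.0780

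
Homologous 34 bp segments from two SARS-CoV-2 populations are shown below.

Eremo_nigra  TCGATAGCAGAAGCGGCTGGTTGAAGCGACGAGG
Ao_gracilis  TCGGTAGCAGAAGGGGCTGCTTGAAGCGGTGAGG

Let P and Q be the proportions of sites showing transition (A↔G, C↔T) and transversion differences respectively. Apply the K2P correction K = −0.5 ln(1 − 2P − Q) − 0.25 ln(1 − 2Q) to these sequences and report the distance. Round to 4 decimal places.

The sequences differ at positions 4 (A/G, transition), 14 (C/G, transversion), 20 (G/C, transversion), 29 (A/G, transition), 30 (C/T, transition).
Of the 5 differences, 3 transitions and 2 transversions over 34 sites: P = 3/34 = 0.088235, Q = 2/34 = 0.058824.
d = −0.5·ln(0.764706) − 0.25·ln(0.882352) = −0.5·(-0.268264) − 0.25·(-0.125164) = 0.1654.

0.1654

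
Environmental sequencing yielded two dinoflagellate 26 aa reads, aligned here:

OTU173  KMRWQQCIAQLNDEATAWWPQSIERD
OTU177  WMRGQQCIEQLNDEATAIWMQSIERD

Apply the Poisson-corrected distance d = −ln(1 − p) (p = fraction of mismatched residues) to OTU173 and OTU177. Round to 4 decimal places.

0.2136

Mismatches occur at site 1 (K/W), site 4 (W/G), site 9 (A/E), site 18 (W/I), site 20 (P/M).
p = 5/26 = 0.192308.
d = −ln(1 − 0.192308) = −ln(0.807692) = 0.2136.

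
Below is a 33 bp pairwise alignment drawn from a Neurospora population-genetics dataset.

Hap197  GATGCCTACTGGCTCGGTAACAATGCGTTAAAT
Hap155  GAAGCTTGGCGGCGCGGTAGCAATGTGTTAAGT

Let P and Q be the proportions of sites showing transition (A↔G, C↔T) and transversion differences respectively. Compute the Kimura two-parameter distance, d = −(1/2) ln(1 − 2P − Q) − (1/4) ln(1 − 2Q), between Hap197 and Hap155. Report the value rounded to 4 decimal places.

The sequences differ at positions 3 (T/A, transversion), 6 (C/T, transition), 8 (A/G, transition), 9 (C/G, transversion), 10 (T/C, transition), 14 (T/G, transversion), 20 (A/G, transition), 26 (C/T, transition), 32 (A/G, transition).
Of the 9 differences, 6 transitions and 3 transversions over 33 sites: P = 6/33 = 0.181818, Q = 3/33 = 0.090909.
d = −0.5·ln(0.545455) − 0.25·ln(0.818182) = −0.5·(-0.606135) − 0.25·(-0.200670) = 0.3532.

0.3532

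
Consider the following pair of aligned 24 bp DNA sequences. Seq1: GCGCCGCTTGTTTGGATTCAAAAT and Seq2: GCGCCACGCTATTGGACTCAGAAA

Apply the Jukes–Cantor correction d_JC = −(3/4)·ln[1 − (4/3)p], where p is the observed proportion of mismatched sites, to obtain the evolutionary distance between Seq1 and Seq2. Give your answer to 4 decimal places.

0.4408

Mismatches occur at site 6 (G↔A), site 8 (T↔G), site 9 (T↔C), site 10 (G↔T), site 11 (T↔A), site 17 (T↔C), site 21 (A↔G), site 24 (T↔A).
p = 8/24 = 0.333333.
d = −0.75 · ln(1 − (4/3)·0.333333) = −0.75 · ln(0.555556) = −0.75 · (-0.587786) = 0.4408.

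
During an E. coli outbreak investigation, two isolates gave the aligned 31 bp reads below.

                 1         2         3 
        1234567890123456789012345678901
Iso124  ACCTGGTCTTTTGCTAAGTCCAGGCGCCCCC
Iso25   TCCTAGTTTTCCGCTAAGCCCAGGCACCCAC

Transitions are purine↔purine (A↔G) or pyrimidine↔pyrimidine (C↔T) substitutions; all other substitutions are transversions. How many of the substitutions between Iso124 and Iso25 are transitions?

Mismatches occur at site 1 (A↔T, transversion), site 5 (G↔A, transition), site 8 (C↔T, transition), site 11 (T↔C, transition), site 12 (T↔C, transition), site 19 (T↔C, transition), site 26 (G↔A, transition), site 30 (C↔A, transversion).
Of the 8 differences, 6 transitions and 2 transversions, so the answer is 6.

6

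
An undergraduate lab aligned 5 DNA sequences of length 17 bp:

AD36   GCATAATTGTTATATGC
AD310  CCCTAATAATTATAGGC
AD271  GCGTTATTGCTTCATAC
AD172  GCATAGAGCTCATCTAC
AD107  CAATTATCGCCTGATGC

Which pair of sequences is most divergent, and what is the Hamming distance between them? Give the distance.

Pairwise Hamming distances:
  AD36 vs AD310: 5
  AD36 vs AD271: 6
  AD36 vs AD172: 7
  AD36 vs AD107: 8
  AD310 vs AD271: 10
  AD310 vs AD172: 10
  AD310 vs AD107: 10
  AD271 vs AD172: 11
  AD271 vs AD107: 7
  AD172 vs AD107: 12
The largest is 12, between AD172 and AD107.

12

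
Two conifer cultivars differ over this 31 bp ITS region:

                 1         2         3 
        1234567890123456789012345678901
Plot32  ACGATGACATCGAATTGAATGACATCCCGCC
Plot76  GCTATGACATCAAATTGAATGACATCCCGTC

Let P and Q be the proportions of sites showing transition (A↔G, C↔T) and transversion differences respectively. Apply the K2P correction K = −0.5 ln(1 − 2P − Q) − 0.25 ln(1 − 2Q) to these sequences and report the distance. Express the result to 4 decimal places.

Mismatches occur at site 1 (A/G, transition), site 3 (G/T, transversion), site 12 (G/A, transition), site 30 (C/T, transition).
Of the 4 differences, 3 transitions and 1 transversion over 31 sites: P = 3/31 = 0.096774, Q = 1/31 = 0.032258.
d = −0.5·ln(0.774194) − 0.25·ln(0.935484) = −0.5·(-0.255933) − 0.25·(-0.066691) = 0.1446.

0.1446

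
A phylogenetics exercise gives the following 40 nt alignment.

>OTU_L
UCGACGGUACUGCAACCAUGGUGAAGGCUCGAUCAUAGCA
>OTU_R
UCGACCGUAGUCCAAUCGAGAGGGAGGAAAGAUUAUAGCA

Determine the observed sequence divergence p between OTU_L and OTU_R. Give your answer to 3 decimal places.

Differing sites — 6:G/C; 10:C/G; 12:G/C; 16:C/U; 18:A/G; 19:U/A; 21:G/A; 22:U/G; 24:A/G; 28:C/A; 29:U/A; 30:C/A; 34:C/U.
There are 13 differences over 40 sites, so p = 13/40 = 0.325.

0.325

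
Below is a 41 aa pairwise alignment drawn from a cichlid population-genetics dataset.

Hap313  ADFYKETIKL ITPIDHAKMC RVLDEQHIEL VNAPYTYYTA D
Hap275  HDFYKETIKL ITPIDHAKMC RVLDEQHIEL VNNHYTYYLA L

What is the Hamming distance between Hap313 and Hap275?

Mismatches occur at site 1 (A→H), site 33 (A→N), site 34 (P→H), site 39 (T→L), site 41 (D→L).
That gives 5 mismatches out of 41 aligned sites, so the Hamming distance is 5.

5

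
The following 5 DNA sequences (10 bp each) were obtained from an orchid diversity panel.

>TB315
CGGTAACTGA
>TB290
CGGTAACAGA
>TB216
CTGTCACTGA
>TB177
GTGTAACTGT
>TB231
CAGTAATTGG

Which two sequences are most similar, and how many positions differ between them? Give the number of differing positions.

1

Pairwise Hamming distances:
  TB315 vs TB290: 1
  TB315 vs TB216: 2
  TB315 vs TB177: 3
  TB315 vs TB231: 3
  TB290 vs TB216: 3
  TB290 vs TB177: 4
  TB290 vs TB231: 4
  TB216 vs TB177: 3
  TB216 vs TB231: 4
  TB177 vs TB231: 4
The smallest is 1, between TB315 and TB290.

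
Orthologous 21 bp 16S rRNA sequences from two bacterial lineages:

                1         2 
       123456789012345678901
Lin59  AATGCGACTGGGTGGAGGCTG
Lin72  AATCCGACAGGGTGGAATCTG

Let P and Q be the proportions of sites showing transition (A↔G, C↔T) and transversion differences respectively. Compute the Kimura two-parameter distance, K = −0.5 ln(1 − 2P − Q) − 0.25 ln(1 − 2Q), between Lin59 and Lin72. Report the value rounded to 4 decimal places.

Mismatches occur at site 4 (G↔C, transversion), site 9 (T↔A, transversion), site 17 (G↔A, transition), site 18 (G↔T, transversion).
Of the 4 differences, 1 transition and 3 transversions over 21 sites: P = 1/21 = 0.047619, Q = 3/21 = 0.142857.
d = −0.5·ln(0.761905) − 0.25·ln(0.714286) = −0.5·(-0.271933) − 0.25·(-0.336472) = 0.2201.

0.2201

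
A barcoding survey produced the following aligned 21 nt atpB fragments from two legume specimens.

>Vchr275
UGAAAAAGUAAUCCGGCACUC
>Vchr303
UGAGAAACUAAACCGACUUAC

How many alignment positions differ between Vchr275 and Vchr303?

Differing sites — 4:A/G; 8:G/C; 12:U/A; 16:G/A; 18:A/U; 19:C/U; 20:U/A.
That gives 7 mismatches out of 21 aligned sites, so the Hamming distance is 7.

7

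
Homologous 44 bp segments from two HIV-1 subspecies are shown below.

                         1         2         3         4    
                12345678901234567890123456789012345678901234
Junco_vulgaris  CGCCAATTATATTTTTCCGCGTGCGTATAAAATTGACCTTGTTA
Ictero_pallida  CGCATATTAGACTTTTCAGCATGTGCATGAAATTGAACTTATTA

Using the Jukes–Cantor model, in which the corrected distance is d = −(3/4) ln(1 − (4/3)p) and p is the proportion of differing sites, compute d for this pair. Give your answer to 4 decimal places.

Differing sites — 4:C/A; 5:A/T; 10:T/G; 12:T/C; 18:C/A; 21:G/A; 24:C/T; 26:T/C; 29:A/G; 37:C/A; 41:G/A.
p = 11/44 = 0.250000.
d = −0.75 · ln(1 − (4/3)·0.250000) = −0.75 · ln(0.666667) = −0.75 · (-0.405465) = 0.3041.

0.3041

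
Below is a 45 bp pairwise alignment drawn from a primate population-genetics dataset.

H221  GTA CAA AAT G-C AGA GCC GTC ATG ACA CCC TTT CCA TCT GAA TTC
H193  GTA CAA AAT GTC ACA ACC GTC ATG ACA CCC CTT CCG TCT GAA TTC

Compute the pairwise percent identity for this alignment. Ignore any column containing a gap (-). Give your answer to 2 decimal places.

90.91%

Excluding the 1 gap column leaves 44 comparable sites.
Differing sites — 14:G/C; 16:G/A; 31:T/C; 36:A/G.
40 of the 44 comparable sites match, so the percent identity is 40/44 × 100 = 90.91%.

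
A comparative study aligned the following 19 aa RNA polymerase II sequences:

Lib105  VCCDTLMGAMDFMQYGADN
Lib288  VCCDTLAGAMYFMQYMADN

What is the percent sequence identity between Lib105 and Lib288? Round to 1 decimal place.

Differing sites — 7:M/A; 11:D/Y; 16:G/M.
16 of the 19 sites match, so the percent identity is 16/19 × 100 = 84.2%.

84.2%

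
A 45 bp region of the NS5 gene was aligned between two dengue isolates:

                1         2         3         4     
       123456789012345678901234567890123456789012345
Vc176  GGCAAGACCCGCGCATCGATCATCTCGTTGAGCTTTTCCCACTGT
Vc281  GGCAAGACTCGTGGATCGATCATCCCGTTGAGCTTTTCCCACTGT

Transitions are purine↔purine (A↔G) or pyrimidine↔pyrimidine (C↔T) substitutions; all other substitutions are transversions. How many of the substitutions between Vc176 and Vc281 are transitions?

The sequences differ at positions 9 (C/T, transition), 12 (C/T, transition), 14 (C/G, transversion), 25 (T/C, transition).
Of the 4 differences, 3 transitions and 1 transversion, so the answer is 3.

3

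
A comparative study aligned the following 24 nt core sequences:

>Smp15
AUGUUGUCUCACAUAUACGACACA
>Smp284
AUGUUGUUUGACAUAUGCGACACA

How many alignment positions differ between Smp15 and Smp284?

3

Differing sites — 8:C/U; 10:C/G; 17:A/G.
That gives 3 mismatches out of 24 aligned sites, so the Hamming distance is 3.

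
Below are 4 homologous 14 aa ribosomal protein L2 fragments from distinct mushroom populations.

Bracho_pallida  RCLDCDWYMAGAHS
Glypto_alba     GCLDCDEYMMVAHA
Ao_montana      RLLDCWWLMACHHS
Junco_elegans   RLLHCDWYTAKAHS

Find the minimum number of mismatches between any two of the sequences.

Pairwise Hamming distances:
  Bracho_pallida vs Glypto_alba: 5
  Bracho_pallida vs Ao_montana: 5
  Bracho_pallida vs Junco_elegans: 4
  Glypto_alba vs Ao_montana: 9
  Glypto_alba vs Junco_elegans: 8
  Ao_montana vs Junco_elegans: 6
The smallest is 4, between Bracho_pallida and Junco_elegans.

4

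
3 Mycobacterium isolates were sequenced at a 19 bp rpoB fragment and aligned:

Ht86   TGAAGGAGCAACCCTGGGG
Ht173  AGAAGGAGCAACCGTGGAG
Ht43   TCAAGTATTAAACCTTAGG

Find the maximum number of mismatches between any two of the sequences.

Pairwise Hamming distances:
  Ht86 vs Ht173: 3
  Ht86 vs Ht43: 7
  Ht173 vs Ht43: 10
The largest is 10, between Ht173 and Ht43.

10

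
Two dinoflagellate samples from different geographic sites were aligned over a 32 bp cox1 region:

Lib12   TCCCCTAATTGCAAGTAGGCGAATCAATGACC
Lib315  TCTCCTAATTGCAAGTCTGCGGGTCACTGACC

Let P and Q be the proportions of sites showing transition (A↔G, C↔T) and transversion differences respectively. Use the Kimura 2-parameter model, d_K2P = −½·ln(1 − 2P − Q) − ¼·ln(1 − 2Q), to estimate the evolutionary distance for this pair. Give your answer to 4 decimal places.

0.2170

Mismatches occur at site 3 (C/T, transition), site 17 (A/C, transversion), site 18 (G/T, transversion), site 22 (A/G, transition), site 23 (A/G, transition), site 27 (A/C, transversion).
Of the 6 differences, 3 transitions and 3 transversions over 32 sites: P = 3/32 = 0.093750, Q = 3/32 = 0.093750.
d = −0.5·ln(0.718750) − 0.25·ln(0.812500) = −0.5·(-0.330242) − 0.25·(-0.207639) = 0.2170.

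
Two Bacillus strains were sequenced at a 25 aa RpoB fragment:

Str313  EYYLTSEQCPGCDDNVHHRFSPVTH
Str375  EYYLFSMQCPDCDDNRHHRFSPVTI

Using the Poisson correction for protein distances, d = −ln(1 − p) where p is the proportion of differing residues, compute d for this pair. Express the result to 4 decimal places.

0.2231

Differing sites — 5:T/F; 7:E/M; 11:G/D; 16:V/R; 25:H/I.
p = 5/25 = 0.200000.
d = −ln(1 − 0.200000) = −ln(0.800000) = 0.2231.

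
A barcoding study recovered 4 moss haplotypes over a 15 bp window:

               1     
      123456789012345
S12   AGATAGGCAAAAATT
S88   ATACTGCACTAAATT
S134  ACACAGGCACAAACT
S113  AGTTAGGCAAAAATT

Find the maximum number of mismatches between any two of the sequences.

Pairwise Hamming distances:
  S12 vs S88: 7
  S12 vs S134: 4
  S12 vs S113: 1
  S88 vs S134: 7
  S88 vs S113: 8
  S134 vs S113: 5
The largest is 8, between S88 and S113.

8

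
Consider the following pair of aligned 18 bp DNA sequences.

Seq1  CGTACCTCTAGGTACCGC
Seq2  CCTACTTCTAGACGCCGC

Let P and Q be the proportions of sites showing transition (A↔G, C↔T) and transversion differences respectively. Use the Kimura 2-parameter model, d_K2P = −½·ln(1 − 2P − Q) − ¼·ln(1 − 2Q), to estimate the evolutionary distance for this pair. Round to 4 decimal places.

0.3760

Mismatches occur at site 2 (G↔C, transversion), site 6 (C↔T, transition), site 12 (G↔A, transition), site 13 (T↔C, transition), site 14 (A↔G, transition).
Of the 5 differences, 4 transitions and 1 transversion over 18 sites: P = 4/18 = 0.222222, Q = 1/18 = 0.055556.
d = −0.5·ln(0.500000) − 0.25·ln(0.888888) = −0.5·(-0.693147) − 0.25·(-0.117784) = 0.3760.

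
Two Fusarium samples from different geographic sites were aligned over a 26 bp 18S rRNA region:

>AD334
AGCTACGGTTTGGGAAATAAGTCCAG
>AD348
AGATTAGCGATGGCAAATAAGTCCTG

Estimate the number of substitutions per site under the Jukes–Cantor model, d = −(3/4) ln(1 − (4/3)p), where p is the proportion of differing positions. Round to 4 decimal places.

0.3961

Differing sites — 3:C/A; 5:A/T; 6:C/A; 8:G/C; 9:T/G; 10:T/A; 14:G/C; 25:A/T.
p = 8/26 = 0.307692.
d = −0.75 · ln(1 − (4/3)·0.307692) = −0.75 · ln(0.589744) = −0.75 · (-0.528067) = 0.3961.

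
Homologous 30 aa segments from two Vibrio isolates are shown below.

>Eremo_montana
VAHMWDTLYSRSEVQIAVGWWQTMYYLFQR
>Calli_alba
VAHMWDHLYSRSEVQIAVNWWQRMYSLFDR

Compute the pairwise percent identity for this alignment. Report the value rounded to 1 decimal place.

83.3%

The sequences differ at positions 7 (T/H), 19 (G/N), 23 (T/R), 26 (Y/S), 29 (Q/D).
25 of the 30 sites match, so the percent identity is 25/30 × 100 = 83.3%.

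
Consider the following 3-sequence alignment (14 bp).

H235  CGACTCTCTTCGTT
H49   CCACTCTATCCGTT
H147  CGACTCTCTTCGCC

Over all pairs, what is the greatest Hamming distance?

5

Pairwise Hamming distances:
  H235 vs H49: 3
  H235 vs H147: 2
  H49 vs H147: 5
The largest is 5, between H49 and H147.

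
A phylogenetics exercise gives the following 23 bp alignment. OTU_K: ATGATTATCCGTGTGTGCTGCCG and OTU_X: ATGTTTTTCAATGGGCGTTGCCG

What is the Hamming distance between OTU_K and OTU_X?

Mismatches occur at site 4 (A→T), site 7 (A→T), site 10 (C→A), site 11 (G→A), site 14 (T→G), site 16 (T→C), site 18 (C→T).
That gives 7 mismatches out of 23 aligned sites, so the Hamming distance is 7.

7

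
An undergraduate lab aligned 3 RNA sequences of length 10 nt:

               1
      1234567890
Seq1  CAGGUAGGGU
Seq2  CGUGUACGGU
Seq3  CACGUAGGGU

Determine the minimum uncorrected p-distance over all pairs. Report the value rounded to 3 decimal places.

0.100

Pairwise Hamming distances:
  Seq1 vs Seq2: 3
  Seq1 vs Seq3: 1
  Seq2 vs Seq3: 3
The smallest is 1 mismatch, between Seq1 and Seq3; p = 1/10 = 0.100.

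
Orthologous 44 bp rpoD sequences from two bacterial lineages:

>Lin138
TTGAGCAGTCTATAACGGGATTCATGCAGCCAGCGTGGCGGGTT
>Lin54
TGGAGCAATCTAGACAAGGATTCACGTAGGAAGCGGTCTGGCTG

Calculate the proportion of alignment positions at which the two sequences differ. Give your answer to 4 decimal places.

0.3636

Differing sites — 2:T/G; 8:G/A; 13:T/G; 15:A/C; 16:C/A; 17:G/A; 25:T/C; 27:C/T; 30:C/G; 31:C/A; 36:T/G; 37:G/T; 38:G/C; 39:C/T; 42:G/C; 44:T/G.
There are 16 differences over 44 sites, so p = 16/44 = 0.3636.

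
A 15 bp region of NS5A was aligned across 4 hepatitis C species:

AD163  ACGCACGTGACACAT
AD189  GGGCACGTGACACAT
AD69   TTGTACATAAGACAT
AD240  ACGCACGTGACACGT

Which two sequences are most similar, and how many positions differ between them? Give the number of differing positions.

Pairwise Hamming distances:
  AD163 vs AD189: 2
  AD163 vs AD69: 6
  AD163 vs AD240: 1
  AD189 vs AD69: 6
  AD189 vs AD240: 3
  AD69 vs AD240: 7
The smallest is 1, between AD163 and AD240.

1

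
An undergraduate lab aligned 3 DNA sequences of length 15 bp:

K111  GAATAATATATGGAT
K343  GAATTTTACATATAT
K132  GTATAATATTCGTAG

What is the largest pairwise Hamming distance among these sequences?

8

Pairwise Hamming distances:
  K111 vs K343: 5
  K111 vs K132: 5
  K343 vs K132: 8
The largest is 8, between K343 and K132.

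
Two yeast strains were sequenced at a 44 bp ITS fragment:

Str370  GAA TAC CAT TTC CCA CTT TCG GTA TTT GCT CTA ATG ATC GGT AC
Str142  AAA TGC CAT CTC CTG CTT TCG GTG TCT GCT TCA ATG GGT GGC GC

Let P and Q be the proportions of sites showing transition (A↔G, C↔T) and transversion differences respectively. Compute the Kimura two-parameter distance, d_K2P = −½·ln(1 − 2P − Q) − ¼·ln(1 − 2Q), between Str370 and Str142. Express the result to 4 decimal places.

0.4871

The sequences differ at positions 1 (G/A, transition), 5 (A/G, transition), 10 (T/C, transition), 14 (C/T, transition), 15 (A/G, transition), 24 (A/G, transition), 26 (T/C, transition), 31 (C/T, transition), 32 (T/C, transition), 37 (A/G, transition), 38 (T/G, transversion), 39 (C/T, transition), 42 (T/C, transition), 43 (A/G, transition).
Of the 14 differences, 13 transitions and 1 transversion over 44 sites: P = 13/44 = 0.295455, Q = 1/44 = 0.022727.
d = −0.5·ln(0.386363) − 0.25·ln(0.954546) = −0.5·(-0.950978) − 0.25·(-0.046519) = 0.4871.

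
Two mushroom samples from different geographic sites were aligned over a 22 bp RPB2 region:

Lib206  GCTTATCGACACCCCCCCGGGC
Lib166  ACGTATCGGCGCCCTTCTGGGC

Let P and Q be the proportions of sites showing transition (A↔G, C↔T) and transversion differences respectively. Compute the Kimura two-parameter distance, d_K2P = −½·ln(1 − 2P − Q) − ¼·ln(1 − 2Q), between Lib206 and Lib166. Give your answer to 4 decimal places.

0.4707

Differing sites — 1:G/A (Ti); 3:T/G (Tv); 9:A/G (Ti); 11:A/G (Ti); 15:C/T (Ti); 16:C/T (Ti); 18:C/T (Ti).
Of the 7 differences, 6 transitions and 1 transversion over 22 sites: P = 6/22 = 0.272727, Q = 1/22 = 0.045455.
d = −0.5·ln(0.409091) − 0.25·ln(0.909090) = −0.5·(-0.893818) − 0.25·(-0.095311) = 0.4707.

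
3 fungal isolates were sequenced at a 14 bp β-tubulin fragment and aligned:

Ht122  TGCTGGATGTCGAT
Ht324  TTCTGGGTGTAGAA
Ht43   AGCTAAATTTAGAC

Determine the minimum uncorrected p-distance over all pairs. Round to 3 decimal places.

Pairwise Hamming distances:
  Ht122 vs Ht324: 4
  Ht122 vs Ht43: 6
  Ht324 vs Ht43: 7
The smallest is 4 mismatches, between Ht122 and Ht324; p = 4/14 = 0.286.

0.286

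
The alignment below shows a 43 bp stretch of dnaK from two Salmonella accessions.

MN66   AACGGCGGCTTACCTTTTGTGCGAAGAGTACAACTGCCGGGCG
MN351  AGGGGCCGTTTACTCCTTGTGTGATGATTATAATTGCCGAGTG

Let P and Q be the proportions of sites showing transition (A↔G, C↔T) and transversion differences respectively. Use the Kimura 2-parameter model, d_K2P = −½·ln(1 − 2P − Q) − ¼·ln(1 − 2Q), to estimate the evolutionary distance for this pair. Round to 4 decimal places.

The sequences differ at positions 2 (A/G, transition), 3 (C/G, transversion), 7 (G/C, transversion), 9 (C/T, transition), 14 (C/T, transition), 15 (T/C, transition), 16 (T/C, transition), 22 (C/T, transition), 25 (A/T, transversion), 28 (G/T, transversion), 31 (C/T, transition), 34 (C/T, transition), 40 (G/A, transition), 42 (C/T, transition).
Of the 14 differences, 10 transitions and 4 transversions over 43 sites: P = 10/43 = 0.232558, Q = 4/43 = 0.093023.
d = −0.5·ln(0.441861) − 0.25·ln(0.813954) = −0.5·(-0.816760) − 0.25·(-0.205851) = 0.4598.

0.4598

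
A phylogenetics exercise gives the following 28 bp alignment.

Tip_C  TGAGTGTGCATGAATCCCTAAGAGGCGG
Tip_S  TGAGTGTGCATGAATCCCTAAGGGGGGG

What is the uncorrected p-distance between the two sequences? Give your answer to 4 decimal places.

The sequences differ at positions 23 (A/G), 26 (C/G).
There are 2 differences over 28 sites, so p = 2/28 = 0.0714.

0.0714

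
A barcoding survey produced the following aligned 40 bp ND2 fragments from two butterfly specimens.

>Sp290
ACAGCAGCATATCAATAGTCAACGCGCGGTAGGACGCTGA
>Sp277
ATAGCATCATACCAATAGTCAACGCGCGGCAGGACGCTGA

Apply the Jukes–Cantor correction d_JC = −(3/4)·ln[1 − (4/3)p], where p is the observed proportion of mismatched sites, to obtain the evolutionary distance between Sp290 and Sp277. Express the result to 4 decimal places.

0.1073

Mismatches occur at site 2 (C/T), site 7 (G/T), site 12 (T/C), site 30 (T/C).
p = 4/40 = 0.100000.
d = −0.75 · ln(1 − (4/3)·0.100000) = −0.75 · ln(0.866667) = −0.75 · (-0.143100) = 0.1073.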